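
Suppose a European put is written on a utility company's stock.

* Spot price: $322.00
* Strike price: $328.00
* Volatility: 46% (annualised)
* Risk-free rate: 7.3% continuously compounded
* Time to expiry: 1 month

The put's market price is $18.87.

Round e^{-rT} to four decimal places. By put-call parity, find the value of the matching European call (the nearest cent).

$14.87

exp(−rT) = exp(−0.073·0.08333) = 0.9939
Put-call parity: C − P = S − K·e^(−rT) = 322 − 328·0.9939 = 322 − 325.9992 = -3.9992
C = P + (C − P) = 18.87 + (-3.9992) = 14.8708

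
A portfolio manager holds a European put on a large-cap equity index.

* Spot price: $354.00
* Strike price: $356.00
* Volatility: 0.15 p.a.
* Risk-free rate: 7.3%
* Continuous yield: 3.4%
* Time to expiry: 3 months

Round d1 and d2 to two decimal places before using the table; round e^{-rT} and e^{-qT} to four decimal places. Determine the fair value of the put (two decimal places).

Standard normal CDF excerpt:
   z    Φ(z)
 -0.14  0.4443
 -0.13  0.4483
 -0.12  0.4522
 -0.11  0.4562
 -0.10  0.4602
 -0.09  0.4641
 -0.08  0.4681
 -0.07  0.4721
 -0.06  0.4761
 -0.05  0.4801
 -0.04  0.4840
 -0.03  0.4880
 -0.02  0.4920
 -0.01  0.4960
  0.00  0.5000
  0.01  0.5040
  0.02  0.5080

σ√T = 0.15·√0.25 = 0.0750
d₁ = [ln(354/356) + (0.073 − 0.034 + ½·0.15²)·0.25] / (σ√T) = (-0.0056 + 0.0126) / 0.0750 = 0.0924 → 0.09
d₂ = 0.0924 − 0.0750 = 0.0174 → 0.02
e^(−qT) = e^(−0.034·0.25) = 0.9915;  e^(−rT) = e^(−0.073·0.25) = 0.9819
N(−d₂) = N(-0.02) = 0.4920;  N(−d₁) = N(-0.09) = 0.4641
P = 356·0.9819·0.4920 − 354·0.9915·0.4641 = 171.9817 − 162.8949 = 9.0868

$9.09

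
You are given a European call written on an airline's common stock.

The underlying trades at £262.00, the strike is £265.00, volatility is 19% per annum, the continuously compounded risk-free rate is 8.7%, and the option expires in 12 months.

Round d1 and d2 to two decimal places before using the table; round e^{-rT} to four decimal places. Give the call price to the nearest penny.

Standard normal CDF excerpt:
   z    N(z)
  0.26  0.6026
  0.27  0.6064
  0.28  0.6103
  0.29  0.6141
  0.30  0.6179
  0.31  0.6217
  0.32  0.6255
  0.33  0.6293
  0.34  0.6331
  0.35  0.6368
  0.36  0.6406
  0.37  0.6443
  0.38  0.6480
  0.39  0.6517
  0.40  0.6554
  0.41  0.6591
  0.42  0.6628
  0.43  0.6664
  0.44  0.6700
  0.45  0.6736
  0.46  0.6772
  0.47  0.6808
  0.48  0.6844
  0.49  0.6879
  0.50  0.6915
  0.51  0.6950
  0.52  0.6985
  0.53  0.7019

σ√T = 0.19·√1 = 0.1900
d₁ = [ln(262/265) + (0.087 + 0.19²/2)·1] / 0.1900 = [-0.0114 + 0.1050] / 0.1900 = 0.4930 which rounds to 0.49
d₂ = d₁ − σ√T = 0.4930 − 0.1900 = 0.3030 which rounds to 0.30
e^(−rT) = e^(−0.087·1) = 0.9167
N(d₁) = N(0.49) = 0.6879;  N(d₂) = N(0.30) = 0.6179
C = 262·0.6879 − 265·0.9167·0.6179 = 180.2298 − 150.1037 = 30.1261

£30.13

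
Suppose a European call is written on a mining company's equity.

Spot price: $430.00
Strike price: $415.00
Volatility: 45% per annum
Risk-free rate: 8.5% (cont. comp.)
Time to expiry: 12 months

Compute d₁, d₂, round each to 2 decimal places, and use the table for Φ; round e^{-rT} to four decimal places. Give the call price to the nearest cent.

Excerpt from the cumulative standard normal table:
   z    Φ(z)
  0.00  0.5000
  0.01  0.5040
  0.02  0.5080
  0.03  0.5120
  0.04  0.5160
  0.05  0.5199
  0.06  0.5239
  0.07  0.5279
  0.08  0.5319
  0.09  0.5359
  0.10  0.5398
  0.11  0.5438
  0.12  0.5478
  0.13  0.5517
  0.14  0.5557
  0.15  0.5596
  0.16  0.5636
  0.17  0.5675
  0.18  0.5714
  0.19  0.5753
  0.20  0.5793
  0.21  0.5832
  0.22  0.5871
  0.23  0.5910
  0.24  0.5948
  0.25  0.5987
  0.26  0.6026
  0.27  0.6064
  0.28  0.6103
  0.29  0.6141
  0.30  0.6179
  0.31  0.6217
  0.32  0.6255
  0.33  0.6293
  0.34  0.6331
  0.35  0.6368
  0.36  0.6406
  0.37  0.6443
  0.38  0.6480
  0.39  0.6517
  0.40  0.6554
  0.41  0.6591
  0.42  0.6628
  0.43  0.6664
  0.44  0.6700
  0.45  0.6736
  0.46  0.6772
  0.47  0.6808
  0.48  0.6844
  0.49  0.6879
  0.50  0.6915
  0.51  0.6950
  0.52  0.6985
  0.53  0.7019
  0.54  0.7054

σ√T = 0.45 × 1.0000 = 0.4500
d₁ = [ln(430/415) + (0.085 + 0.45²/2)·1] / 0.4500 = [0.0355 + 0.1863] / 0.4500 = 0.4928 which rounds to 0.49
d₂ = d₁ − σ√T = 0.4928 − 0.4500 = 0.0428 which rounds to 0.04
e^(−rT) = e^(−0.085·1) = 0.9185
N(d₁) = N(0.49) = 0.6879;  N(d₂) = N(0.04) = 0.5160
C = 430·0.6879 − 415·0.9185·0.5160 = 295.7970 − 196.6876 = 99.1094

$99.11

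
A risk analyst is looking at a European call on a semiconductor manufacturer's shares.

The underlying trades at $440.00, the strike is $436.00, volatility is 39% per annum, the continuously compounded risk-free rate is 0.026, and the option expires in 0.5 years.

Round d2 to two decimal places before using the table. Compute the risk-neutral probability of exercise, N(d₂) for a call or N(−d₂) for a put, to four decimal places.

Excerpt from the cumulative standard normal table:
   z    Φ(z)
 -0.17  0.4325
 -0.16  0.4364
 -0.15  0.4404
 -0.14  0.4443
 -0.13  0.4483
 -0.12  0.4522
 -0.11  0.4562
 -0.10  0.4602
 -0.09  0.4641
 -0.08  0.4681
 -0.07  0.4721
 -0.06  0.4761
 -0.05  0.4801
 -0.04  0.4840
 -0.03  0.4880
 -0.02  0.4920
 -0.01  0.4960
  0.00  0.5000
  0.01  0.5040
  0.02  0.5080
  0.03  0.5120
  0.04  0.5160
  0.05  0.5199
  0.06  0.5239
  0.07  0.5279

T = 0.5;  σ√T = 0.2758
ln(S/K) + (r + σ²/2)T = ln(440/436) + (0.026 + 0.39²/2)·0.5 = 0.0091 + 0.0510 = 0.0602
d₁ = 0.0602 / 0.2758 = 0.2181 which rounds to 0.22
d₂ = d₁ − σ√T = 0.2181 − 0.2758 = -0.0576 which rounds to -0.06
Risk-neutral Pr[S_T > K] = N(d₂) = N(-0.06) = 0.4761

0.4761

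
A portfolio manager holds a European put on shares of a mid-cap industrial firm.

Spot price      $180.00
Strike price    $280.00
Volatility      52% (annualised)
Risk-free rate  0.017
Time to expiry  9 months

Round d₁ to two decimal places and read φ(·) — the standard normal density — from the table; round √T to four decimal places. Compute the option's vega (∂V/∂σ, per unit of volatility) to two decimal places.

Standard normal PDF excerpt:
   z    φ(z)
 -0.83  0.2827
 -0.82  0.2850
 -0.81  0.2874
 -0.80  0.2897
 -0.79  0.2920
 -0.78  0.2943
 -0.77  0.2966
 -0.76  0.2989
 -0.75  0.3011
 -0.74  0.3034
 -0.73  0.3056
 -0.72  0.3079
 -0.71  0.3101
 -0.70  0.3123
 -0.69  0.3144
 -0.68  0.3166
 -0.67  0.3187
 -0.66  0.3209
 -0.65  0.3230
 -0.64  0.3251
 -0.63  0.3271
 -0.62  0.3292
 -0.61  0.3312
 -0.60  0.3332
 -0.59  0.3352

47.64

σ√T = 0.52·√0.75 = 0.4503
d₁ = [ln(180/280) + (0.017 + ½·0.52²)·0.75] / (σ√T) = (-0.4418 + 0.1142) / 0.4503 = -0.7276 → -0.73
√T = √0.75 = 0.8660
φ(d₁) = φ(-0.73) = 0.3056
vega = S·φ(d₁)·√T = 180·0.3056·0.8660 = 47.6369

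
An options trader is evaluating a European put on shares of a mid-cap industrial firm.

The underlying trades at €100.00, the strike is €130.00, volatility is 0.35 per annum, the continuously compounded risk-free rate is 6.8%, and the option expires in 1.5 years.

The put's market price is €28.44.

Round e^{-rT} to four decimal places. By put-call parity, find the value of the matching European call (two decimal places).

€11.05

e^(−rT) = e^(−0.068·1.5) = 0.9030
Put-call parity: C − P = S − K·e^(−rT) = 100 − 130·0.9030 = 100 − 117.3900 = -17.3900
C = P + (C − P) = 28.44 + (-17.3900) = 11.0500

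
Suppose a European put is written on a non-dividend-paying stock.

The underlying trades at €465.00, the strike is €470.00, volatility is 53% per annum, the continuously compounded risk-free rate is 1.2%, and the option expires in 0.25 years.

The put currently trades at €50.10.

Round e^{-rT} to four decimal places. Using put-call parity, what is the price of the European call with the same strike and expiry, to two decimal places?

€46.51

e^(−rT) = e^(−0.012·0.25) = 0.9970
Put-call parity: C − P = S − K·e^(−rT) = 465 − 470·0.9970 = 465 − 468.5900 = -3.5900
C = P + (C − P) = 50.10 + (-3.5900) = 46.5100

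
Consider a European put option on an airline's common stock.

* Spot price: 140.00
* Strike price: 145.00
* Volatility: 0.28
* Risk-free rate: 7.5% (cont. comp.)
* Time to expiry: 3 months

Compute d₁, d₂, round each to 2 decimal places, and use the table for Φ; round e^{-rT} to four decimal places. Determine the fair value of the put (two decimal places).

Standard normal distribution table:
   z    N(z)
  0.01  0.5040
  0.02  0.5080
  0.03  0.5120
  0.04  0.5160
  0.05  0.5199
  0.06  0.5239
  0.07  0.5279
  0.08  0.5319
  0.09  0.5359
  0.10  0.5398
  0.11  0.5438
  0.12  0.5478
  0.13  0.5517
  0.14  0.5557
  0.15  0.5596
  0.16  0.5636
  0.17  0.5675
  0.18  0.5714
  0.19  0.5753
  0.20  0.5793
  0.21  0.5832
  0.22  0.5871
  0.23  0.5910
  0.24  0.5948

9.08

σ√T = 0.28·√0.25 = 0.1400
ln(S/K) + (r + σ²/2)T = ln(140/145) + (0.075 + 0.28²/2)·0.25 = -0.0351 + 0.0285 = -0.0065
d₁ = -0.0065 / 0.1400 = -0.0467 ⇒ -0.05
d₂ = d₁ − σ√T = -0.0467 − 0.1400 = -0.1867 ⇒ -0.19
exp(−rT) = exp(−0.075·0.25) = 0.9814
P = 145·0.9814·N(0.19) − 140·N(0.05) = 145·0.9814·0.5753 − 140·0.5199 = 81.8669 − 72.7860 = 9.0809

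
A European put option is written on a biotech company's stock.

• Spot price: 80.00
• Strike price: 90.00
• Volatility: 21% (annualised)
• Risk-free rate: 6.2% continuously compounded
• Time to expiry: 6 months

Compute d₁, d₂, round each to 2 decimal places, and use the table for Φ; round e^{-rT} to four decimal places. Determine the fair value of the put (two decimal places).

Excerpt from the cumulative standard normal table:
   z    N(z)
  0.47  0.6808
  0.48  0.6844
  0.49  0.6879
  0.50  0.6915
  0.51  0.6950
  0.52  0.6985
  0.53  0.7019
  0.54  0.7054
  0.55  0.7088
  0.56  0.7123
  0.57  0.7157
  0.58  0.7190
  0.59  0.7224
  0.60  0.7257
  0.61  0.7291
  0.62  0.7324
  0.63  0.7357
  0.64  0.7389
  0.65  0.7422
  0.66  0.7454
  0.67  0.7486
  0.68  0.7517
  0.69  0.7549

σ√T = 0.21·√0.5 = 0.1485
d₁ = [ln(80/90) + (0.062 + ½·0.21²)·0.5] / (σ√T) = (-0.1178 + 0.0420) / 0.1485 = -0.5102 which rounds to -0.51
d₂ = -0.5102 − 0.1485 = -0.6587 which rounds to -0.66
e^(−rT) = e^(−0.062·0.5) = 0.9695
P = 90·0.9695·N(0.66) − 80·N(0.51) = 90·0.9695·0.7454 − 80·0.6950 = 65.0399 − 55.6000 = 9.4399

9.44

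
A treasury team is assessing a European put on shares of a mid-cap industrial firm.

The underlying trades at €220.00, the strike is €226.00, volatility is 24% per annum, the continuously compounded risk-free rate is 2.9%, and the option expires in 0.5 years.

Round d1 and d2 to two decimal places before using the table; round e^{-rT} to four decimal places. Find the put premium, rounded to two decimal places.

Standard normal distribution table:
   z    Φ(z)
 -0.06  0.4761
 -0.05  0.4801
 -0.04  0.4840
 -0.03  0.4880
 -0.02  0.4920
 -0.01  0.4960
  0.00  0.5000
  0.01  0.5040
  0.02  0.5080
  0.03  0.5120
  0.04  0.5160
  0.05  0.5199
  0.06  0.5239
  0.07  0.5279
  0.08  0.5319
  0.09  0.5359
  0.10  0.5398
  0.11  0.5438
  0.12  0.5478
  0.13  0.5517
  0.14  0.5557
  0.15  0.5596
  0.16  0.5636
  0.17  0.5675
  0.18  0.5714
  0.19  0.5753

€16.42

T = 0.5;  σ√T = 0.1697
ln(S/K) + (r + σ²/2)T = ln(220/226) + (0.029 + 0.24²/2)·0.5 = -0.0269 + 0.0289 = 0.0020
d₁ = 0.0020 / 0.1697 = 0.0117 ≈ 0.01
d₂ = d₁ − σ√T = 0.0117 − 0.1697 = -0.1580 ≈ -0.16
e^(−rT) = e^(−0.029·0.5) = 0.9856
P = 226·0.9856·N(0.16) − 220·N(-0.01) = 226·0.9856·0.5636 − 220·0.4960 = 125.5394 − 109.1200 = 16.4194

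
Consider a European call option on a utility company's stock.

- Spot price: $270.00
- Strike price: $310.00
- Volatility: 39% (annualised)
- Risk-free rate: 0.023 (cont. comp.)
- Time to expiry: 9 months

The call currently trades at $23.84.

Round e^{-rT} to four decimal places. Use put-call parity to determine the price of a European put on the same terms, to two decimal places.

$58.54

exp(−rT) = exp(−0.023·0.75) = 0.9829
Put-call parity: C − P = S − K·e^(−rT) = 270 − 310·0.9829 = 270 − 304.6990 = -34.6990
P = C − (C − P) = 23.84 − (-34.6990) = 58.5390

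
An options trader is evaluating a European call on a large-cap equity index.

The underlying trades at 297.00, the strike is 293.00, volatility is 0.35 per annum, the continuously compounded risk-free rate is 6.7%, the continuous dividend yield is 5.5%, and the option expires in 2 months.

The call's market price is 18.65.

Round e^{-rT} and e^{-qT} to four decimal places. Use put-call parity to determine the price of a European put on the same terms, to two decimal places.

14.10

exp(−qT) = exp(−0.055·0.1667) = 0.9909;  exp(−rT) = exp(−0.067·0.1667) = 0.9889
Put-call parity: C − P = S·e^(−qT) − K·e^(−rT) = 297·0.9909 − 293·0.9889 = 294.2973 − 289.7477 = 4.5496
P = C − (C − P) = 18.65 − (4.5496) = 14.1004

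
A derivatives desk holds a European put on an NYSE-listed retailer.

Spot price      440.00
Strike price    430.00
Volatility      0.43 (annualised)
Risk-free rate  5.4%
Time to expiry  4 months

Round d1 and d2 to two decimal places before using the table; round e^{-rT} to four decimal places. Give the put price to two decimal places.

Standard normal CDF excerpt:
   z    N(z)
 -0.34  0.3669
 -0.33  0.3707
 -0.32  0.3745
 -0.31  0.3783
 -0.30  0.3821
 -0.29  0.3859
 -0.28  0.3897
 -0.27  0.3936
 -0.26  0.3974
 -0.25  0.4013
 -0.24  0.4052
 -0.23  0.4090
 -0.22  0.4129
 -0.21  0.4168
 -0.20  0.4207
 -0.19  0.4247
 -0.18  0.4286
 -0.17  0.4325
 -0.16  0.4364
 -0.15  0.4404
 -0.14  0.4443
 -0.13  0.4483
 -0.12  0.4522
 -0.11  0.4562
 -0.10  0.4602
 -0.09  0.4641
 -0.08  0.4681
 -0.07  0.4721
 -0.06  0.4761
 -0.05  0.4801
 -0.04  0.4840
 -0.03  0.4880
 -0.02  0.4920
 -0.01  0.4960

34.62

T = 0.3333;  σ√T = 0.2483
d₁ = [ln(440/430) + (0.054 + ½·0.43²)·0.3333] / (σ√T) = (0.0230 + 0.0488) / 0.2483 = 0.2892 which rounds to 0.29
d₂ = 0.2892 − 0.2483 = 0.0410 which rounds to 0.04
e^(−rT) = e^(−0.054·0.3333) = 0.9822
P = 430·0.9822·N(-0.04) − 440·N(-0.29) = 430·0.9822·0.4840 − 440·0.3859 = 204.4155 − 169.7960 = 34.6195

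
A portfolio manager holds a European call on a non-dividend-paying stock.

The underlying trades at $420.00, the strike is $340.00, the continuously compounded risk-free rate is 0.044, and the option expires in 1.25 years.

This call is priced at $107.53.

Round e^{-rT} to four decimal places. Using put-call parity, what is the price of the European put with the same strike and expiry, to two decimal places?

exp(−rT) = exp(−0.044·1.25) = 0.9465
Put-call parity: C − P = S − K·e^(−rT) = 420 − 340·0.9465 = 420 − 321.8100 = 98.1900
P = C − (C − P) = 107.53 − (98.1900) = 9.3400

$9.34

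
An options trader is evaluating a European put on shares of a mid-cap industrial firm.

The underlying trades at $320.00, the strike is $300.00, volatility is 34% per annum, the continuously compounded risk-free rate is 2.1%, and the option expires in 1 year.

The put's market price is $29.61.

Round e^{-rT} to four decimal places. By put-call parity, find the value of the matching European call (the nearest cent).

$55.85

exp(−rT) = exp(−0.021·1) = 0.9792
Put-call parity: C − P = S − K·e^(−rT) = 320 − 300·0.9792 = 320 − 293.7600 = 26.2400
C = P + (C − P) = 29.61 + (26.2400) = 55.8500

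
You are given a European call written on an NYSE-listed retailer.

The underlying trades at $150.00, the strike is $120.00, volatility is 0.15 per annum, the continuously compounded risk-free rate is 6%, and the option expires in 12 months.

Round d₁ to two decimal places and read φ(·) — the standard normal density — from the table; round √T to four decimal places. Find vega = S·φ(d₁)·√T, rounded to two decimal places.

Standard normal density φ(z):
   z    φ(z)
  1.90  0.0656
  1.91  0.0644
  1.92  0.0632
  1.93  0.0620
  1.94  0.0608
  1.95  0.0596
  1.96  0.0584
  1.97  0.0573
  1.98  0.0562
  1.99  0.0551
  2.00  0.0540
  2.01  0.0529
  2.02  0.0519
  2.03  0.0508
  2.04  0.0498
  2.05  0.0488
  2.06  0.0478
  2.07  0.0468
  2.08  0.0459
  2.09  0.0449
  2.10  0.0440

σ√T = 0.15 × 1.0000 = 0.1500
ln(S/K) + (r + σ²/2)T = ln(150/120) + (0.06 + 0.15²/2)·1 = 0.2231 + 0.0712 = 0.2944
d₁ = 0.2944 / 0.1500 = 1.9626 ⇒ 1.96
√T = √1 = 1.0000
φ(d₁) = φ(1.96) = 0.0584
vega = S·φ(d₁)·√T = 150·0.0584·1.0000 = 8.7600

8.76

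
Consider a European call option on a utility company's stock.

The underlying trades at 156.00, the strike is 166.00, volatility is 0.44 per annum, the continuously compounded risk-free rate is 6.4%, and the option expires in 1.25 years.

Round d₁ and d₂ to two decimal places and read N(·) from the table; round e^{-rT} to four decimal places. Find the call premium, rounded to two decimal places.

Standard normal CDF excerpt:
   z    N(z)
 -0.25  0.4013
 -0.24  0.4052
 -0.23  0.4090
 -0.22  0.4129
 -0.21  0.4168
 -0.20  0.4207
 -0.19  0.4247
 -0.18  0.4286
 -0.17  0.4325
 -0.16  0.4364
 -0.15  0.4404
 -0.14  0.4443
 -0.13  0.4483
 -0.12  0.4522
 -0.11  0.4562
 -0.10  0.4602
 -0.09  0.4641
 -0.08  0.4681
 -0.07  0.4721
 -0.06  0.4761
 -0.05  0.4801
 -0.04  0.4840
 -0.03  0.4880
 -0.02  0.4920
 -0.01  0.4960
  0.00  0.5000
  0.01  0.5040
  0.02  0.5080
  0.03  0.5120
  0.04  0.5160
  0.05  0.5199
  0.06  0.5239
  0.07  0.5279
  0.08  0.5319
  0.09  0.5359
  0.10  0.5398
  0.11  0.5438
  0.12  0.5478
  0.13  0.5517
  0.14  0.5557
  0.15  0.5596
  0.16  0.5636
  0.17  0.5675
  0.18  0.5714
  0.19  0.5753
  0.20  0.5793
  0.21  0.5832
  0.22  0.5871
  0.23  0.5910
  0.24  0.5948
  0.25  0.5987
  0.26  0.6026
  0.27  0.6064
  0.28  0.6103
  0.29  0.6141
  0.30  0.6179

σ√T = 0.44 × 1.1180 = 0.4919
d₁ = [ln(156/166) + (0.064 + 0.44²/2)·1.25] / 0.4919 = [-0.0621 + 0.2010] / 0.4919 = 0.2823 ⇒ 0.28
d₂ = d₁ − σ√T = 0.2823 − 0.4919 = -0.2096 ⇒ -0.21
exp(−rT) = exp(−0.064·1.25) = 0.9231
N(d₁) = N(0.28) = 0.6103;  N(d₂) = N(-0.21) = 0.4168
C = 156·0.6103 − 166·0.9231·0.4168 = 95.2068 − 63.8682 = 31.3386

31.34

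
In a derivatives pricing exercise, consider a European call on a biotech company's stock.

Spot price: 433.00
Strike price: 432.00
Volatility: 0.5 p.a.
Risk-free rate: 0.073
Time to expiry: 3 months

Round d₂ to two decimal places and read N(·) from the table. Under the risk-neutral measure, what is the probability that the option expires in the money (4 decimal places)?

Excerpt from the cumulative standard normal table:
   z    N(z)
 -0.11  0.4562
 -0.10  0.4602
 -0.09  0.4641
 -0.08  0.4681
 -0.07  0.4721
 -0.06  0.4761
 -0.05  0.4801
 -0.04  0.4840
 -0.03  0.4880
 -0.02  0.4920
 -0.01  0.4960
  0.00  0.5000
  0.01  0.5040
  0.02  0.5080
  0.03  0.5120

0.4840

σ√T = 0.5 × 0.5000 = 0.2500
d₁ = [ln(433/432) + (0.073 + 0.5²/2)·0.25] / 0.2500 = [0.0023 + 0.0495] / 0.2500 = 0.2072 ≈ 0.21
d₂ = d₁ − σ√T = 0.2072 − 0.2500 = -0.0428 ≈ -0.04
Risk-neutral Pr[S_T > K] = N(d₂) = N(-0.04) = 0.4840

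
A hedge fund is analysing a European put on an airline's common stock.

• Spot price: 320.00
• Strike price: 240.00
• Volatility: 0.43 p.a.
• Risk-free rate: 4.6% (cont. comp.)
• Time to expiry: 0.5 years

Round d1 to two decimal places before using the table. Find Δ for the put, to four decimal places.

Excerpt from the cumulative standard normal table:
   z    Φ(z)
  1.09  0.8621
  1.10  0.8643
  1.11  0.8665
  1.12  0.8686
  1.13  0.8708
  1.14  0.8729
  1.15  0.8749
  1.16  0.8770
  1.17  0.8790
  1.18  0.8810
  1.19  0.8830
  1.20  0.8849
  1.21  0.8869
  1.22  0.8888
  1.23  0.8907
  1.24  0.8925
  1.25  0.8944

-0.1210

σ√T = 0.43 × 0.7071 = 0.3041
d₁ = [ln(320/240) + (0.046 + 0.43²/2)·0.5] / 0.3041 = [0.2877 + 0.0692] / 0.3041 = 1.1738 ⇒ 1.17
N(d₁) = N(1.17) = 0.8790
Δ_put = N(d₁) − 1 = 0.8790 − 1 = -0.1210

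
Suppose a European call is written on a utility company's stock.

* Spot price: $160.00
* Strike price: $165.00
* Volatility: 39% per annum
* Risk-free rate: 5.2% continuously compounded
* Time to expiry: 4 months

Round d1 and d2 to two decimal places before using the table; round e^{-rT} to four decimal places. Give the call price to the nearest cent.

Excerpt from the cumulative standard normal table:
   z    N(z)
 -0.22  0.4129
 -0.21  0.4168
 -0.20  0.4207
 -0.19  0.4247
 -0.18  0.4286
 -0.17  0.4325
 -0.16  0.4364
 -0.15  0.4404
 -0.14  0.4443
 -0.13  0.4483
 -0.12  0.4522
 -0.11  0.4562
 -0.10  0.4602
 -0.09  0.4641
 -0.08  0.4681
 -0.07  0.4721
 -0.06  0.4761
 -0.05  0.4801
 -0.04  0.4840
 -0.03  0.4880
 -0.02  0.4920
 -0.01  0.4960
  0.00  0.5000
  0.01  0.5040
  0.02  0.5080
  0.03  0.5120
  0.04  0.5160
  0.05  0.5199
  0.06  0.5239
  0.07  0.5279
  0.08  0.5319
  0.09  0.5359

$13.05

σ√T = 0.39 × 0.5774 = 0.2252
d₁ = [ln(160/165) + (0.052 + ½·0.39²)·0.3333] / (σ√T) = (-0.0308 + 0.0427) / 0.2252 = 0.0529 → 0.05
d₂ = 0.0529 − 0.2252 = -0.1723 → -0.17
exp(−rT) = exp(−0.052·0.3333) = 0.9828
N(d₁) = N(0.05) = 0.5199;  N(d₂) = N(-0.17) = 0.4325
C = 160·0.5199 − 165·0.9828·0.4325 = 83.1840 − 70.1351 = 13.0489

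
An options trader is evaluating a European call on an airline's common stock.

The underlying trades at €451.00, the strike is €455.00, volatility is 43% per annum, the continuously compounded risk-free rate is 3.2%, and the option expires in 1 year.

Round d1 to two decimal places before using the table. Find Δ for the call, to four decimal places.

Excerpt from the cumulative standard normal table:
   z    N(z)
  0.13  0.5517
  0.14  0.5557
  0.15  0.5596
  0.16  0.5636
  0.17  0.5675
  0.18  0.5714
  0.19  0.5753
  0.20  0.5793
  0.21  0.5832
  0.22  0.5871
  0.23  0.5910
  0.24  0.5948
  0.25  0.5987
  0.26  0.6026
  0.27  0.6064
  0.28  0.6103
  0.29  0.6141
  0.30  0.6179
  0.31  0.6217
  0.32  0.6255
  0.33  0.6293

0.6064

σ√T = 0.43 × 1.0000 = 0.4300
d₁ = [ln(451/455) + (0.032 + 0.43²/2)·1] / 0.4300 = [-0.0088 + 0.1244] / 0.4300 = 0.2689 ⇒ 0.27
N(d₁) = N(0.27) = 0.6064
Δ_call = N(d₁) = 0.6064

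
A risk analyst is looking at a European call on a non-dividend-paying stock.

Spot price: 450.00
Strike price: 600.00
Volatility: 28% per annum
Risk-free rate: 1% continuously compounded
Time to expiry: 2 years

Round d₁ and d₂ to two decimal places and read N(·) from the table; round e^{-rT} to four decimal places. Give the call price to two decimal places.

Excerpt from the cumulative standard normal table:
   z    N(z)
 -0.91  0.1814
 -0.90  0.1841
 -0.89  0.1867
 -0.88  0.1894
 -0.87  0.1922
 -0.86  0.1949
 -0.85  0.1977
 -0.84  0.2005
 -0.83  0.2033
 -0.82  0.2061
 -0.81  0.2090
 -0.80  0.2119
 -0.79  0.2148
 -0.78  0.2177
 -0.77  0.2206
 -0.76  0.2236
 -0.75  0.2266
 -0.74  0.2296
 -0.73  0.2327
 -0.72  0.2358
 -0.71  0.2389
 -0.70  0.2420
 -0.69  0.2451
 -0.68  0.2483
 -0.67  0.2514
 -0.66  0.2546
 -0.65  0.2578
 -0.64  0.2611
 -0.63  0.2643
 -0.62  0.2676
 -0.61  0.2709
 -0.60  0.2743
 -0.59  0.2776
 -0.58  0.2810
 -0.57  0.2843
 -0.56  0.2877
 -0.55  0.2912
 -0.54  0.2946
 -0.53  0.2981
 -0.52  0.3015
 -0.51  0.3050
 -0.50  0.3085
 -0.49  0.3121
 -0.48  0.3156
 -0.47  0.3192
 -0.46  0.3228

T = 2;  σ√T = 0.3960
d₁ = [ln(450/600) + (0.01 + ½·0.28²)·2] / (σ√T) = (-0.2877 + 0.0984) / 0.3960 = -0.4780 ⇒ -0.48
d₂ = -0.4780 − 0.3960 = -0.8740 ⇒ -0.87
e^(−rT) = e^(−0.01·2) = 0.9802
N(d₁) = N(-0.48) = 0.3156;  N(d₂) = N(-0.87) = 0.1922
C = 450·0.3156 − 600·0.9802·0.1922 = 142.0200 − 113.0367 = 28.9833

28.98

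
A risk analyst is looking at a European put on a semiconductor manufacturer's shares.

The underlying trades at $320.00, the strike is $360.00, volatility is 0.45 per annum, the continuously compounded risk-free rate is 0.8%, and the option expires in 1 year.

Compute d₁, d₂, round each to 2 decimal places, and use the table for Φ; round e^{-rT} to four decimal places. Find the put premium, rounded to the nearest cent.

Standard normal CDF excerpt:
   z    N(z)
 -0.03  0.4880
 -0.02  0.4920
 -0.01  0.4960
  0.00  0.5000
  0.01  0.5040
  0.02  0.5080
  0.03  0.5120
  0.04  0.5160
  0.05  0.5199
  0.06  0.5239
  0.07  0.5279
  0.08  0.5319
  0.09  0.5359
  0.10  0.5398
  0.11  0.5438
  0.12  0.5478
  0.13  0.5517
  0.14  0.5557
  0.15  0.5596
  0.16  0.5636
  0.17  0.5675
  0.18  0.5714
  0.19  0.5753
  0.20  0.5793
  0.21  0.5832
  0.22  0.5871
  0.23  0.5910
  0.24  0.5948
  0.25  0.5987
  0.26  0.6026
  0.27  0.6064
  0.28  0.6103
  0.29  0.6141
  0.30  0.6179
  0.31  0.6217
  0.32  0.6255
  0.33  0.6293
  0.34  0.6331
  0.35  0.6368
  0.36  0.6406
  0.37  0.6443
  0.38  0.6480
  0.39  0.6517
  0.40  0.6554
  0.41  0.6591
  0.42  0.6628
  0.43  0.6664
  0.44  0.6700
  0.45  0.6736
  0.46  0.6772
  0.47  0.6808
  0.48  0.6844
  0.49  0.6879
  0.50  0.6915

T = 1;  σ√T = 0.4500
ln(S/K) + (r + σ²/2)T = ln(320/360) + (0.008 + 0.45²/2)·1 = -0.1178 + 0.1093 = -0.0085
d₁ = -0.0085 / 0.4500 = -0.0190 which rounds to -0.02
d₂ = d₁ − σ√T = -0.0190 − 0.4500 = -0.4690 which rounds to -0.47
e^(−rT) = e^(−0.008·1) = 0.9920
N(−d₂) = N(0.47) = 0.6808;  N(−d₁) = N(0.02) = 0.5080
P = 360·0.9920·0.6808 − 320·0.5080 = 243.1273 − 162.5600 = 80.5673

$80.57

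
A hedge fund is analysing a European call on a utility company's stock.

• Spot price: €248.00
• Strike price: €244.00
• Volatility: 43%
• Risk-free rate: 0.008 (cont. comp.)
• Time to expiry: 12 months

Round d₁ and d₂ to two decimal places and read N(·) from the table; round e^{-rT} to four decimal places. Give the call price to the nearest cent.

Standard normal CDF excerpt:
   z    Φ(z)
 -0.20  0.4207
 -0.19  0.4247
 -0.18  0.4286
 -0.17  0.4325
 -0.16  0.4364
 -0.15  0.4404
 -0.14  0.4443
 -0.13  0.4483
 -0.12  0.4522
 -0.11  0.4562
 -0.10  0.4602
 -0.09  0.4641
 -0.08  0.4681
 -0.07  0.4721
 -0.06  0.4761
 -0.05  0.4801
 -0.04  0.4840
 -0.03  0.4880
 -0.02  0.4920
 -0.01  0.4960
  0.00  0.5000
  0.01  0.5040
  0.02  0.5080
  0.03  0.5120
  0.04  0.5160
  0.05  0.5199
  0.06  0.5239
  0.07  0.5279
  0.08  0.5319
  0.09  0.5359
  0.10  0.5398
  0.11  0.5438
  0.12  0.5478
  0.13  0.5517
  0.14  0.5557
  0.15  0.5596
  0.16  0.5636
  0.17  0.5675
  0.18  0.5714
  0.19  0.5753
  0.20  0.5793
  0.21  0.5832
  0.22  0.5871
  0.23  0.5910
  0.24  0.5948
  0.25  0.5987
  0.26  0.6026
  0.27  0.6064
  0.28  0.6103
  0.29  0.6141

T = 1;  σ√T = 0.4300
d₁ = [ln(248/244) + (0.008 + ½·0.43²)·1] / (σ√T) = (0.0163 + 0.1004) / 0.4300 = 0.2714 → 0.27
d₂ = 0.2714 − 0.4300 = -0.1586 → -0.16
e^(−rT) = e^(−0.008·1) = 0.9920
C = 248·N(0.27) − 244·0.9920·N(-0.16) = 248·0.6064 − 244·0.9920·0.4364 = 150.3872 − 105.6297 = 44.7575

€44.76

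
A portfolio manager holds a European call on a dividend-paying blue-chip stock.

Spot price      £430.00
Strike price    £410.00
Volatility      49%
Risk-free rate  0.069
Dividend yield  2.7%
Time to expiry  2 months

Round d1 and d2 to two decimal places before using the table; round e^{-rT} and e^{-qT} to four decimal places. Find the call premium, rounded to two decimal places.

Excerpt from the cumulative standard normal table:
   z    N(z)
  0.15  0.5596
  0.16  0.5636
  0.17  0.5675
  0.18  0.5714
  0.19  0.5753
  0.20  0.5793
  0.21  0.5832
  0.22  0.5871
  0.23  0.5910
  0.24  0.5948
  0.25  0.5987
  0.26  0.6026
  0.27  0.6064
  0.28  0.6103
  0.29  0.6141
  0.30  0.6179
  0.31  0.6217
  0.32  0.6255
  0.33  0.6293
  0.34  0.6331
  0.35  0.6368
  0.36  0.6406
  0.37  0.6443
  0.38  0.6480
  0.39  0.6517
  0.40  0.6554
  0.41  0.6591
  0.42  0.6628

T = 0.1667;  σ√T = 0.2000
d₁ = [ln(430/410) + (0.069 − 0.027 + 0.49²/2)·0.1667] / 0.2000 = [0.0476 + 0.0270] / 0.2000 = 0.3731 ⇒ 0.37
d₂ = d₁ − σ√T = 0.3731 − 0.2000 = 0.1731 ⇒ 0.17
exp(−qT) = exp(−0.027·0.1667) = 0.9955;  exp(−rT) = exp(−0.069·0.1667) = 0.9886
C = 430·0.9955·N(0.37) − 410·0.9886·N(0.17) = 430·0.9955·0.6443 − 410·0.9886·0.5675 = 275.8023 − 230.0225 = 45.7798

£45.78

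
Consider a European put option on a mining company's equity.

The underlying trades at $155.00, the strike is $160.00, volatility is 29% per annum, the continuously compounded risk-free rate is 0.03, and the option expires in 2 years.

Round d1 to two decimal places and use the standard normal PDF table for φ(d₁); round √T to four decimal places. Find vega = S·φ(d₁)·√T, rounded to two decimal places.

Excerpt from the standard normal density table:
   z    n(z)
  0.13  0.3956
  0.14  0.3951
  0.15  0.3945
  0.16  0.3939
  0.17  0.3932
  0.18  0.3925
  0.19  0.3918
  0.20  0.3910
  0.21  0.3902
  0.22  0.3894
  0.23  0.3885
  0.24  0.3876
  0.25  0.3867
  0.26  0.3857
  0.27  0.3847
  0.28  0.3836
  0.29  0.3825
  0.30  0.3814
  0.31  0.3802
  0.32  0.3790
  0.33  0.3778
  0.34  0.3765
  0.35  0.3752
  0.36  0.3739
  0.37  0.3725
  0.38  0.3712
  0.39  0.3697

T = 2;  σ√T = 0.4101
d₁ = [ln(155/160) + (0.03 + 0.29²/2)·2] / 0.4101 = [-0.0317 + 0.1441] / 0.4101 = 0.2739 which rounds to 0.27
√T = √2 = 1.4142
φ(d₁) = φ(0.27) = 0.3847
vega = S·φ(d₁)·√T = 155·0.3847·1.4142 = 84.3266

84.33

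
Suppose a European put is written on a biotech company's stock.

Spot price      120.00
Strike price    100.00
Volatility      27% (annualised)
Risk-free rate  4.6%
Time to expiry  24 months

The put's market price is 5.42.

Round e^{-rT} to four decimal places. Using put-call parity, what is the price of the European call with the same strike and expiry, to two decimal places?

34.21

e^(−rT) = e^(−0.046·2) = 0.9121
Put-call parity: C − P = S − K·e^(−rT) = 120 − 100·0.9121 = 120 − 91.2100 = 28.7900
C = P + (C − P) = 5.42 + (28.7900) = 34.2100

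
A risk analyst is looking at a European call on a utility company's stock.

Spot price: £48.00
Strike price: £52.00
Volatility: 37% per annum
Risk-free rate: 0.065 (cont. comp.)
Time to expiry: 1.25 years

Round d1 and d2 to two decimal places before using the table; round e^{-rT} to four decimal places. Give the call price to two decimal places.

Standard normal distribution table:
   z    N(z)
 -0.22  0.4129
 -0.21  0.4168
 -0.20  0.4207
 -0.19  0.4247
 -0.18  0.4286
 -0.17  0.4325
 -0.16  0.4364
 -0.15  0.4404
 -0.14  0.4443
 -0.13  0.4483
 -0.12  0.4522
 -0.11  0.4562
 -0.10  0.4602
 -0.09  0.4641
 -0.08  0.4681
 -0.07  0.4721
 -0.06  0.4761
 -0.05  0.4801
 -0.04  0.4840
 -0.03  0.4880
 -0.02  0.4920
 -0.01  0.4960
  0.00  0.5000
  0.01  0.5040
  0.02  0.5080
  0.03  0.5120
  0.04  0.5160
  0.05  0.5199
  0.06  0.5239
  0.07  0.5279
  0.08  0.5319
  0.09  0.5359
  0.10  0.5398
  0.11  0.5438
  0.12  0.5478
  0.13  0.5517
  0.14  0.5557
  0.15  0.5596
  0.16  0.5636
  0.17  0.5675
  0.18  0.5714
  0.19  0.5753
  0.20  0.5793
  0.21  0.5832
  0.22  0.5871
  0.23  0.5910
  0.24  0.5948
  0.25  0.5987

£7.82

σ√T = 0.37 × 1.1180 = 0.4137
d₁ = [ln(48/52) + (0.065 + 0.37²/2)·1.25] / 0.4137 = [-0.0800 + 0.1668] / 0.4137 = 0.2098 which rounds to 0.21
d₂ = d₁ − σ√T = 0.2098 − 0.4137 = -0.2039 which rounds to -0.20
exp(−rT) = exp(−0.065·1.25) = 0.9220
C = 48·N(0.21) − 52·0.9220·N(-0.20) = 48·0.5832 − 52·0.9220·0.4207 = 27.9936 − 20.1700 = 7.8236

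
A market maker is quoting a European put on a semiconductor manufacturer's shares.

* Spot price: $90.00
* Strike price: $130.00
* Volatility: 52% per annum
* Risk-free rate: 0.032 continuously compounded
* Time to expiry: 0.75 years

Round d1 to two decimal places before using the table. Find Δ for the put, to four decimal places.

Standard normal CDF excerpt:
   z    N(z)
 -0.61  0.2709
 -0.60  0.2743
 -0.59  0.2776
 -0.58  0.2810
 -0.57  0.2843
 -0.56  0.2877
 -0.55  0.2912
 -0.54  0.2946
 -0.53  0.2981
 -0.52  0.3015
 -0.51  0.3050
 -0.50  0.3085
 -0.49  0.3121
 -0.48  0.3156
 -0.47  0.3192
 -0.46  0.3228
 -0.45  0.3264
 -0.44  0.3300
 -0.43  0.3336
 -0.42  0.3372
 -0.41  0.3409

-0.7054

σ√T = 0.52·√0.75 = 0.4503
ln(S/K) + (r + σ²/2)T = ln(90/130) + (0.032 + 0.52²/2)·0.75 = -0.3677 + 0.1254 = -0.2423
d₁ = -0.2423 / 0.4503 = -0.5381 → -0.54
N(d₁) = N(-0.54) = 0.2946
Δ_put = N(d₁) − 1 = 0.2946 − 1 = -0.7054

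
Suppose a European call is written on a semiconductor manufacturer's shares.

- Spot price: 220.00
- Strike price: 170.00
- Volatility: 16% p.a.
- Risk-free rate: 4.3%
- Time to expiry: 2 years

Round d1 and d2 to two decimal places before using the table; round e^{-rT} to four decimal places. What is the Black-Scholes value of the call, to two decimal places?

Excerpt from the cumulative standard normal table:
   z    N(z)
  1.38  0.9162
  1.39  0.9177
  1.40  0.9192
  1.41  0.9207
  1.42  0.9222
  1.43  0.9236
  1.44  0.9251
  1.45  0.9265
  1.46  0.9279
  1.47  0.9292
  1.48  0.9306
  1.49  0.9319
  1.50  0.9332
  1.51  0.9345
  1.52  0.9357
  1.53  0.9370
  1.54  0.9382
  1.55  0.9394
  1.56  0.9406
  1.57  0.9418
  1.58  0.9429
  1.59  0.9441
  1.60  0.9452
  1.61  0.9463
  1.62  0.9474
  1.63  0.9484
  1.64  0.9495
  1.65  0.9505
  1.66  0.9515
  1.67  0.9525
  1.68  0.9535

σ√T = 0.16·√2 = 0.2263
d₁ = [ln(220/170) + (0.043 + ½·0.16²)·2] / (σ√T) = (0.2578 + 0.1116) / 0.2263 = 1.6327 ⇒ 1.63
d₂ = 1.6327 − 0.2263 = 1.4064 ⇒ 1.41
e^(−rT) = e^(−0.043·2) = 0.9176
N(d₁) = N(1.63) = 0.9484;  N(d₂) = N(1.41) = 0.9207
C = 220·0.9484 − 170·0.9176·0.9207 = 208.6480 − 143.6218 = 65.0262

65.03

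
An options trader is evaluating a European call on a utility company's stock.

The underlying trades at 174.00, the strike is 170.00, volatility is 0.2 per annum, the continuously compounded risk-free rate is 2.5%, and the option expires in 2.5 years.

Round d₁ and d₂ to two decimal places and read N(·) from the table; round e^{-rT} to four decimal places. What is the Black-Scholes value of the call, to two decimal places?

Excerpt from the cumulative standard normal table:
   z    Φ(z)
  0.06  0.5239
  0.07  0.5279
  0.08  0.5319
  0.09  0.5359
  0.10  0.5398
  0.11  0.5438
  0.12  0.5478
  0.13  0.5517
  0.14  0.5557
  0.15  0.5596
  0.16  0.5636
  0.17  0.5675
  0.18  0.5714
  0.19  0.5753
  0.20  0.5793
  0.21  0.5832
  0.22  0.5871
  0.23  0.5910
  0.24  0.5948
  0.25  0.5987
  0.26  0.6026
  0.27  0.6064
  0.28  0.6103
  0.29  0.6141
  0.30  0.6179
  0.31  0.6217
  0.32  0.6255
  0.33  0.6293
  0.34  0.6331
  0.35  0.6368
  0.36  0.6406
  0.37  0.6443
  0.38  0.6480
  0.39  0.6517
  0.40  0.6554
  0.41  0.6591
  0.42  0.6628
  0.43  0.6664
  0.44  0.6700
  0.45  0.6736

29.11

σ√T = 0.2·√2.5 = 0.3162
d₁ = [ln(174/170) + (0.025 + 0.2²/2)·2.5] / 0.3162 = [0.0233 + 0.1125] / 0.3162 = 0.4293 ≈ 0.43
d₂ = d₁ − σ√T = 0.4293 − 0.3162 = 0.1131 ≈ 0.11
e^(−rT) = e^(−0.025·2.5) = 0.9394
N(d₁) = N(0.43) = 0.6664;  N(d₂) = N(0.11) = 0.5438
C = 174·0.6664 − 170·0.9394·0.5438 = 115.9536 − 86.8438 = 29.1098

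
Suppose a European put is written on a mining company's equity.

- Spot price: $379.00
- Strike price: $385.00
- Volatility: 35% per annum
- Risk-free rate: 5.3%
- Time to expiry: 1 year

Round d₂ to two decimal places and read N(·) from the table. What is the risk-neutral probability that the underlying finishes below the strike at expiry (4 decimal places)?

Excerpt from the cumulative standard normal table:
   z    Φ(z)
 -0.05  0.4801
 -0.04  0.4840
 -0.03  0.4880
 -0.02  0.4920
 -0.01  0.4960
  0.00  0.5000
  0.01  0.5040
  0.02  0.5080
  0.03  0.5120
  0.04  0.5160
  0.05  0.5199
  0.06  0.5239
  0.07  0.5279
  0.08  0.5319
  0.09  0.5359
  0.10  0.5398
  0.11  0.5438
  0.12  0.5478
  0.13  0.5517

σ√T = 0.35·√1 = 0.3500
ln(S/K) + (r + σ²/2)T = ln(379/385) + (0.053 + 0.35²/2)·1 = -0.0157 + 0.1142 = 0.0985
d₁ = 0.0985 / 0.3500 = 0.2816 ⇒ 0.28
d₂ = d₁ − σ√T = 0.2816 − 0.3500 = -0.0684 ⇒ -0.07
Pr(exercise) under Q = N(−d₂) = N(0.07) = 0.5279

0.5279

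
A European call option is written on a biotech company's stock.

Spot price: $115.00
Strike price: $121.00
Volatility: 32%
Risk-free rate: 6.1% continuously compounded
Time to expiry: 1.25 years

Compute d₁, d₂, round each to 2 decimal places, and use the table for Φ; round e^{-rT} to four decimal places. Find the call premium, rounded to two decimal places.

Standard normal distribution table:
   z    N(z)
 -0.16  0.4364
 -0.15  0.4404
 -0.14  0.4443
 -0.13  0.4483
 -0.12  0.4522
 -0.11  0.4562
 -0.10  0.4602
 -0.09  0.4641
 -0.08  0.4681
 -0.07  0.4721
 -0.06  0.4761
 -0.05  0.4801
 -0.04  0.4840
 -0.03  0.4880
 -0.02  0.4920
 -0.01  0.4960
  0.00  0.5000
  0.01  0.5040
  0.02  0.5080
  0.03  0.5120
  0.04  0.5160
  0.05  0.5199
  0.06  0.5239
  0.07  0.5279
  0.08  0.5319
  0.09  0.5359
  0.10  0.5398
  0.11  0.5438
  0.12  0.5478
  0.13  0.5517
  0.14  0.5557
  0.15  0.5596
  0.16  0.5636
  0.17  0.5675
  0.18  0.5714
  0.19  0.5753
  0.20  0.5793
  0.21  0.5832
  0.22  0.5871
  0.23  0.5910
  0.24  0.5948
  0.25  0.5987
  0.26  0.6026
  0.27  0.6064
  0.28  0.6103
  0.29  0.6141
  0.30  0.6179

$17.70

σ√T = 0.32 × 1.1180 = 0.3578
d₁ = [ln(115/121) + (0.061 + 0.32²/2)·1.25] / 0.3578 = [-0.0509 + 0.1402] / 0.3578 = 0.2499 ⇒ 0.25
d₂ = d₁ − σ√T = 0.2499 − 0.3578 = -0.1079 ⇒ -0.11
e^(−rT) = e^(−0.061·1.25) = 0.9266
C = 115·N(0.25) − 121·0.9266·N(-0.11) = 115·0.5987 − 121·0.9266·0.4562 = 68.8505 − 51.1485 = 17.7020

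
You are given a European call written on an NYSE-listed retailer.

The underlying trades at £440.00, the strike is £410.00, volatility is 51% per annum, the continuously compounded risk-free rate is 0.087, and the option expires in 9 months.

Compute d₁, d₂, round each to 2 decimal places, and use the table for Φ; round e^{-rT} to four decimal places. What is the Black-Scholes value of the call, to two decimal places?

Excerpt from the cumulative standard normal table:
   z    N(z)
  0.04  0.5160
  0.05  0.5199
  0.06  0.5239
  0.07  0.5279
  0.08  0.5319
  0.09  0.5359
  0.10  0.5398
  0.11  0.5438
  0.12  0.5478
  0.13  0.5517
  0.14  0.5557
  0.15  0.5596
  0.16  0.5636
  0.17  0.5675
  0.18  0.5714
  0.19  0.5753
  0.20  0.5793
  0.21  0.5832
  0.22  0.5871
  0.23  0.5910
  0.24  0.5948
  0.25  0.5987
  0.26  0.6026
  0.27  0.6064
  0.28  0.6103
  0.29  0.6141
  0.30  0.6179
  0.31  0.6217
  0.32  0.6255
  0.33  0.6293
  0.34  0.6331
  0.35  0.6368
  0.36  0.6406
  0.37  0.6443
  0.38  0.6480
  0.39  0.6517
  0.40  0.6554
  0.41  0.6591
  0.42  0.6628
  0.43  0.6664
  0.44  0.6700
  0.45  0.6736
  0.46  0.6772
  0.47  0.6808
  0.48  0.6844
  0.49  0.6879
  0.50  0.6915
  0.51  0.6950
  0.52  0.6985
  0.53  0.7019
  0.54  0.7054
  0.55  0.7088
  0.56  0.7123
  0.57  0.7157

£103.00

T = 0.75;  σ√T = 0.4417
ln(S/K) + (r + σ²/2)T = ln(440/410) + (0.087 + 0.51²/2)·0.75 = 0.0706 + 0.1628 = 0.2334
d₁ = 0.2334 / 0.4417 = 0.5285 ≈ 0.53
d₂ = d₁ − σ√T = 0.5285 − 0.4417 = 0.0868 ≈ 0.09
e^(−rT) = e^(−0.087·0.75) = 0.9368
N(d₁) = N(0.53) = 0.7019;  N(d₂) = N(0.09) = 0.5359
C = 440·0.7019 − 410·0.9368·0.5359 = 308.8360 − 205.8328 = 103.0032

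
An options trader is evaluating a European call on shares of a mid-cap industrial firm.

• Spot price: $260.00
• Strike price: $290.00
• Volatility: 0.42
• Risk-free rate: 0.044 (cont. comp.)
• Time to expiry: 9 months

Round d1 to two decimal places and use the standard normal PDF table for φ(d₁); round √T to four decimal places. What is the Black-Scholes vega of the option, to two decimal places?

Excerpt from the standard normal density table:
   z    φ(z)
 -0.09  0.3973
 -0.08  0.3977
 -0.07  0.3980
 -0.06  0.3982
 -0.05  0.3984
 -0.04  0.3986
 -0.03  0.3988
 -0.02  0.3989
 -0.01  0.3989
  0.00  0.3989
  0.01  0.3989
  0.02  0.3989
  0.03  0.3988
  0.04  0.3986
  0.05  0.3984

89.79

σ√T = 0.42 × 0.8660 = 0.3637
d₁ = [ln(260/290) + (0.044 + 0.42²/2)·0.75] / 0.3637 = [-0.1092 + 0.0991] / 0.3637 = -0.0276 which rounds to -0.03
√T = √0.75 = 0.8660
φ(d₁) = φ(-0.03) = 0.3988
vega = S·φ(d₁)·√T = 260·0.3988·0.8660 = 89.7938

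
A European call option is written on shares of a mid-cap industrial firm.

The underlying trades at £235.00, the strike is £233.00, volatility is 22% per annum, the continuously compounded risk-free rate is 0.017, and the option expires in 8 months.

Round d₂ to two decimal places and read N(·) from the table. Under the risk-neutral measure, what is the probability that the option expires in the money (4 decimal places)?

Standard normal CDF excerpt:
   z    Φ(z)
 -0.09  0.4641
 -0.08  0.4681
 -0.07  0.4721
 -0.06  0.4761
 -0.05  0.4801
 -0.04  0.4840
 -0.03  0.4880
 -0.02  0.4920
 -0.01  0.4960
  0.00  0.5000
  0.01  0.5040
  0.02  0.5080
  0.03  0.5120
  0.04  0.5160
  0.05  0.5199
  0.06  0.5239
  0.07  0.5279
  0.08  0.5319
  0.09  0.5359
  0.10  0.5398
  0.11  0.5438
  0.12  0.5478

σ√T = 0.22 × 0.8165 = 0.1796
ln(S/K) + (r + σ²/2)T = ln(235/233) + (0.017 + 0.22²/2)·0.6667 = 0.0085 + 0.0275 = 0.0360
d₁ = 0.0360 / 0.1796 = 0.2005 ⇒ 0.20
d₂ = d₁ − σ√T = 0.2005 − 0.1796 = 0.0209 ⇒ 0.02
Risk-neutral Pr[S_T > K] = N(d₂) = N(0.02) = 0.5080

0.5080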